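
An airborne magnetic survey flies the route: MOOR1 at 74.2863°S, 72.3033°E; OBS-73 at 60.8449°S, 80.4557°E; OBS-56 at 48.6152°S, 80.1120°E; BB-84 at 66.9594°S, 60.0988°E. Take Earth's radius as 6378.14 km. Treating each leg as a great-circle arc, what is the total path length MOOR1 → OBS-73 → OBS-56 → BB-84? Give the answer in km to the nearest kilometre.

5232 km

MOOR1→OBS-73: c = 0.240266 rad, d = 1532.45 km
OBS-73→OBS-56: c = 0.213476 rad, d = 1361.58 km
OBS-56→BB-84: c = 0.366581 rad, d = 2338.11 km
Total = 1532.45 + 1361.58 + 2338.11 = 5232.13 km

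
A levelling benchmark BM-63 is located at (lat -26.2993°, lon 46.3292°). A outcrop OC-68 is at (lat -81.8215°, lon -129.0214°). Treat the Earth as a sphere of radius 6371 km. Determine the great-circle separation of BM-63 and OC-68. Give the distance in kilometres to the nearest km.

Δφ = -55.5222°,  Δλ = -175.3506°
a = sin²(Δφ/2) + cos φ₁ cos φ₂ sin²(Δλ/2) = 0.344279
c = 2·arcsin(√a) = 1.254087 rad = 71.8539°
d = R·c = 6371 × 1.254087 = 7989.8 km

7990 km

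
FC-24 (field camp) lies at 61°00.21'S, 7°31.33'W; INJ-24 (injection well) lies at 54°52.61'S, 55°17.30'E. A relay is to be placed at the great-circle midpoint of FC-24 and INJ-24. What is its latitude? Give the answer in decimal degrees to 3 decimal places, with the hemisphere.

61.840°S

FC-24: φ = -61.00350°, λ = -7.52217°
INJ-24: φ = -54.87683°, λ = +55.28833°
Bx = cos φ₂ cos Δλ = 0.262891,  By = cos φ₂ sin Δλ = 0.511761
φₘ = atan2(sin φ₁ + sin φ₂, √((cos φ₁ + Bx)² + By²)) = -61.84008°
λₘ = λ₁ + atan2(By, cos φ₁ + Bx) = 26.86931°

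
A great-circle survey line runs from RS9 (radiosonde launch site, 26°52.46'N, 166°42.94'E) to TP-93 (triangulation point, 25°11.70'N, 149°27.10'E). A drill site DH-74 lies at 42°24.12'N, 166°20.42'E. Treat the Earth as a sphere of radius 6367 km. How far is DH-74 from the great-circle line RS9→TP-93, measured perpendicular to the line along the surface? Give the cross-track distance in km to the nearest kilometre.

RS9: φ = +26.87433°, λ = +166.71567°
TP-93: φ = +25.19500°, λ = +149.45167°
DH-74: φ = +42.40200°, λ = +166.34033°
δ₁₃ = central angle RS9→DH-74 = 0.271062 rad  (haversine)
θ₁₃ = bearing RS9→DH-74 = 358.965°,  θ₁₂ = bearing RS9→TP-93 = 267.680°
dₓₜ = R·arcsin(sin δ₁₃ · sin(θ₁₃ − θ₁₂)) = 6367·arcsin(0.26775·sin(91.284°)) = 1725.405 km
|dₓₜ| = 1725.405 km

1725 km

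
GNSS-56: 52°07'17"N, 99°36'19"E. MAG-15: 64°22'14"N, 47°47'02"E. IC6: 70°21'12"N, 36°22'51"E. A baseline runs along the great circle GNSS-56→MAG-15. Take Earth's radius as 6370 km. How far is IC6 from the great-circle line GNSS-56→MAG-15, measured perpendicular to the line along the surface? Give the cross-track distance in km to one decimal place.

702.8 km

GNSS-56: φ = +52.12139°, λ = +99.60528°
MAG-15: φ = +64.37056°, λ = +47.78389°
IC6: φ = +70.35333°, λ = +36.38083°
δ₁₃ = central angle GNSS-56→IC6 = 0.580186 rad  (haversine)
θ₁₃ = bearing GNSS-56→IC6 = 326.799°,  θ₁₂ = bearing GNSS-56→MAG-15 = 315.212°
dₓₜ = R·arcsin(sin δ₁₃ · sin(θ₁₃ − θ₁₂)) = 6370·arcsin(0.54818·sin(11.587°)) = 702.816 km
|dₓₜ| = 702.816 km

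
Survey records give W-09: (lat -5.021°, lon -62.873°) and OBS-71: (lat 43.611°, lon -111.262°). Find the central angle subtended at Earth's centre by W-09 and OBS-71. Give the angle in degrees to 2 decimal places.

Δφ = 48.6320°,  Δλ = -48.3890°
a = sin²(Δφ/2) + cos φ₁ cos φ₂ sin²(Δλ/2) = 0.290700
c = 2·arcsin(√a) = 1.138894 rad = 65.2538°

65.25°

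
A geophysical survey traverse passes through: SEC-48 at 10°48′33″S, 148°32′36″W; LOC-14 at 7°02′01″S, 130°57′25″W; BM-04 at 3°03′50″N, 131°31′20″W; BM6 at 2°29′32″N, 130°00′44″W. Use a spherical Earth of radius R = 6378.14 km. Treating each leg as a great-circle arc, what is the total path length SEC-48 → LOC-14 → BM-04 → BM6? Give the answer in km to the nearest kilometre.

3284 km

SEC-48: φ = -10.80917°, λ = -148.54333°
LOC-14: φ = -7.03361°, λ = -130.95694°
BM-04: φ = +3.06389°, λ = -131.52222°
BM6: φ = +2.49222°, λ = -130.01222°
SEC-48→LOC-14: c = 0.310219 rad, d = 1978.62 km
LOC-14→BM-04: c = 0.176510 rad, d = 1125.80 km
BM-04→BM6: c = 0.028151 rad, d = 179.55 km
Total = 1978.62 + 1125.80 + 179.55 = 3283.97 km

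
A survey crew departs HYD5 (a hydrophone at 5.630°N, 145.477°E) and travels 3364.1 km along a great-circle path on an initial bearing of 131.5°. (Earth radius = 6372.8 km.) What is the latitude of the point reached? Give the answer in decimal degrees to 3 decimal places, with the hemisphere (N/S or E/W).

14.324°S

δ = d/R = 3364.1/6372.8 = 0.527884 rad
φ₂ = arcsin(sin φ₁ cos δ + cos φ₁ sin δ cos θ)
   = arcsin(0.09810·0.86387 + 0.99518·0.50371·-0.66262) = -14.32410°
λ₂ = λ₁ + atan2(sin θ sin δ cos φ₁, cos δ − sin φ₁ sin φ₂) = 168.39158°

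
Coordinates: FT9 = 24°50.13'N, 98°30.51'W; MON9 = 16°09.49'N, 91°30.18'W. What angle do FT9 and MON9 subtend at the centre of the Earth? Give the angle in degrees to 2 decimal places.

FT9: φ = +24.83550°, λ = -98.50850°
MON9: φ = +16.15817°, λ = -91.50300°
Δφ = -8.6773°,  Δλ = 7.0055°
a = sin²(Δφ/2) + cos φ₁ cos φ₂ sin²(Δλ/2) = 0.008977
c = 2·arcsin(√a) = 0.189778 rad = 10.8735°

10.87°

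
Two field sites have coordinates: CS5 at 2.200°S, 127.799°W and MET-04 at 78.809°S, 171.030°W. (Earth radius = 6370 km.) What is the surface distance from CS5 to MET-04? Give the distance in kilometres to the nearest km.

8860 km

Δφ = -76.6090°,  Δλ = -43.2310°
a = sin²(Δφ/2) + cos φ₁ cos φ₂ sin²(Δλ/2) = 0.410520
c = 2·arcsin(√a) = 1.390867 rad = 79.6908°
d = R·c = 6370 × 1.390867 = 8859.8 km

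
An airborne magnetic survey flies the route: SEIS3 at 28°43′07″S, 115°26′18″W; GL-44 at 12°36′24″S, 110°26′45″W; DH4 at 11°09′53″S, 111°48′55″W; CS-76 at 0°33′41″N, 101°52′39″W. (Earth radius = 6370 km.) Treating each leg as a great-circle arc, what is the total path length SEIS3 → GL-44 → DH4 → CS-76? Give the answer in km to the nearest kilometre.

3788 km

SEIS3: φ = -28.71861°, λ = -115.43833°
GL-44: φ = -12.60667°, λ = -110.44583°
DH4: φ = -11.16472°, λ = -111.81528°
CS-76: φ = +0.56139°, λ = -101.87750°
SEIS3→GL-44: c = 0.292679 rad, d = 1864.37 km
GL-44→DH4: c = 0.034356 rad, d = 218.85 km
DH4→CS-76: c = 0.267591 rad, d = 1704.55 km
Total = 1864.37 + 218.85 + 1704.55 = 3787.77 km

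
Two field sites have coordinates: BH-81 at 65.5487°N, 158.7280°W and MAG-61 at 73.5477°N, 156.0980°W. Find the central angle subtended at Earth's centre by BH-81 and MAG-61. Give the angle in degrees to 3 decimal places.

8.050°

Δφ = 7.9990°,  Δλ = 2.6300°
a = sin²(Δφ/2) + cos φ₁ cos φ₂ sin²(Δλ/2) = 0.004926
c = 2·arcsin(√a) = 0.140493 rad = 8.0497°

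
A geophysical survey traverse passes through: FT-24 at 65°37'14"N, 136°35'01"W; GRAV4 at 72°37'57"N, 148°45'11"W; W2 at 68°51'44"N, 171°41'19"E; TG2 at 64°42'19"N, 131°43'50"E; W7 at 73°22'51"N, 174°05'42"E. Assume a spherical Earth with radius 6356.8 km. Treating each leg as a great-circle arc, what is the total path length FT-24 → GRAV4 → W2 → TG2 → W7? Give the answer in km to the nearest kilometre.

6037 km

FT-24: φ = +65.62056°, λ = -136.58361°
GRAV4: φ = +72.63250°, λ = -148.75306°
W2: φ = +68.86222°, λ = +171.68861°
TG2: φ = +64.70528°, λ = +131.73056°
W7: φ = +73.38083°, λ = +174.09500°
FT-24→GRAV4: c = 0.143287 rad, d = 910.85 km
GRAV4→W2: c = 0.232111 rad, d = 1475.48 km
W2→TG2: c = 0.278773 rad, d = 1772.11 km
TG2→W7: c = 0.295531 rad, d = 1878.63 km
Total = 910.85 + 1475.48 + 1772.11 + 1878.63 = 6037.07 km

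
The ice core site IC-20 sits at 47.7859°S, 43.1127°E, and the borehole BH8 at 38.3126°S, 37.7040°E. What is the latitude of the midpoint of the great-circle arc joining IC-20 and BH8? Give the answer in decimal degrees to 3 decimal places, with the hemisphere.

Bx = cos φ₂ cos Δλ = 0.781147,  By = cos φ₂ sin Δλ = -0.073960
φₘ = atan2(sin φ₁ + sin φ₂, √((cos φ₁ + Bx)² + By²)) = -43.08091°
λₘ = λ₁ + atan2(By, cos φ₁ + Bx) = 40.19888°

43.081°S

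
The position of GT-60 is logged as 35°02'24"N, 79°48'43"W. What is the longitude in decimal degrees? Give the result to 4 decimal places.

79.8119°W

79° + 48′/60 + 43″/3600 = 79 + 0.80000 + 0.01194 = 79.8119°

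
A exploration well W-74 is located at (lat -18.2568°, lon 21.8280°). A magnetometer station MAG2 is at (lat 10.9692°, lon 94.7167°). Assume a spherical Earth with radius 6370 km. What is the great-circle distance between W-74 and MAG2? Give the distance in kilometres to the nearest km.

8628 km

Δφ = 29.2260°,  Δλ = 72.8887°
a = sin²(Δφ/2) + cos φ₁ cos φ₂ sin²(Δλ/2) = 0.392649
c = 2·arcsin(√a) = 1.354409 rad = 77.6019°
d = R·c = 6370 × 1.354409 = 8627.6 km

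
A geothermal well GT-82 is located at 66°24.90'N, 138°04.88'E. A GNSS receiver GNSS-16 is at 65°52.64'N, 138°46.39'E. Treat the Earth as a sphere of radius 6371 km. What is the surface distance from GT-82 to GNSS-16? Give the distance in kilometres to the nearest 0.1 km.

67.4 km

GT-82: φ = +66.41500°, λ = +138.08133°
GNSS-16: φ = +65.87733°, λ = +138.77317°
Δφ = -0.5377°,  Δλ = 0.6918°
a = sin²(Δφ/2) + cos φ₁ cos φ₂ sin²(Δλ/2) = 0.000028
c = 2·arcsin(√a) = 0.010578 rad = 0.6061°
d = R·c = 6371 × 0.010578 = 67.4 km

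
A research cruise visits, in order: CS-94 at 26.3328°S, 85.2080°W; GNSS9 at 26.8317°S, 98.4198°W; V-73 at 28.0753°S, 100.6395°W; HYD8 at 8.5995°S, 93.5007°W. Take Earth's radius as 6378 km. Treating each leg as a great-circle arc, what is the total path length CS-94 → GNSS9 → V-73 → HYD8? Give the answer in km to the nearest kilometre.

CS-94→GNSS9: c = 0.206305 rad, d = 1315.82 km
GNSS9→V-73: c = 0.040655 rad, d = 259.30 km
V-73→HYD8: c = 0.359652 rad, d = 2293.86 km
Total = 1315.82 + 259.30 + 2293.86 = 3868.97 km

3869 km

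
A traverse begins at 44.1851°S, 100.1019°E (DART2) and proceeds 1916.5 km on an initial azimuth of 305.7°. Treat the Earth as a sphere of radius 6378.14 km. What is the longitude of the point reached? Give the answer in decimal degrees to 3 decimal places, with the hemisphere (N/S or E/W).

83.484°E

δ = d/R = 1916.5/6378.14 = 0.300479 rad
φ₂ = arcsin(sin φ₁ cos δ + cos φ₁ sin δ cos θ)
   = arcsin(-0.69698·0.95519 + 0.71709·0.29598·0.58354) = -32.81290°
λ₂ = λ₁ + atan2(sin θ sin δ cos φ₁, cos δ − sin φ₁ sin φ₂) = 83.48385°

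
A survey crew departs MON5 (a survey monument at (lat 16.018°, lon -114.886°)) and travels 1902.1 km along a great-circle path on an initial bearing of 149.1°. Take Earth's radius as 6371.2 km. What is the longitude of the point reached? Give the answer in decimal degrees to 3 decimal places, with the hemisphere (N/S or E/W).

106.196°W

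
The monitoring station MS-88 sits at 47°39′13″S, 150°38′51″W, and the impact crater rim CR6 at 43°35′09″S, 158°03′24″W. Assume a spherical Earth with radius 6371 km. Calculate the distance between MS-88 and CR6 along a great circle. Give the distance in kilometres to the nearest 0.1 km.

MS-88: φ = -47.65361°, λ = -150.64750°
CR6: φ = -43.58583°, λ = -158.05667°
Δφ = 4.0678°,  Δλ = -7.4092°
a = sin²(Δφ/2) + cos φ₁ cos φ₂ sin²(Δλ/2) = 0.003297
c = 2·arcsin(√a) = 0.114894 rad = 6.5829°
d = R·c = 6371 × 0.114894 = 732.0 km

732.0 km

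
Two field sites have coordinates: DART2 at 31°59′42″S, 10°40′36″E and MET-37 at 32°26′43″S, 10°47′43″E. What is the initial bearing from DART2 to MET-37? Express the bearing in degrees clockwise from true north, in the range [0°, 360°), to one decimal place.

DART2: φ = -31.99500°, λ = +10.67667°
MET-37: φ = -32.44528°, λ = +10.79528°
Δλ = 0.1186°
y = sin Δλ · cos φ₂ = 0.001747
x = cos φ₁ sin φ₂ − sin φ₁ cos φ₂ cos Δλ = -0.007860
θ = atan2(y, x) = 167.4683° → 167.4683° (mod 360°)

167.5°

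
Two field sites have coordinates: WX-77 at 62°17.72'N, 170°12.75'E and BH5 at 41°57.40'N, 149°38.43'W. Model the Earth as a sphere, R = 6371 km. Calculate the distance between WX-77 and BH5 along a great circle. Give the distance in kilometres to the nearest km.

3459 km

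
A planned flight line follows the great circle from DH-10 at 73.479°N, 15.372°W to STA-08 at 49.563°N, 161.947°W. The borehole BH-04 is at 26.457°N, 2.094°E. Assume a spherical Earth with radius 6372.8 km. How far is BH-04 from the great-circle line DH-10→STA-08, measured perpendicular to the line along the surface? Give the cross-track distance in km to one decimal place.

387.2 km

δ₁₃ = central angle DH-10→BH-04 = 0.836615 rad  (haversine)
θ₁₃ = bearing DH-10→BH-04 = 158.780°,  θ₁₂ = bearing DH-10→STA-08 = 334.089°
dₓₜ = R·arcsin(sin δ₁₃ · sin(θ₁₃ − θ₁₂)) = 6372.8·arcsin(0.74238·sin(-175.309°)) = -387.176 km
|dₓₜ| = 387.176 km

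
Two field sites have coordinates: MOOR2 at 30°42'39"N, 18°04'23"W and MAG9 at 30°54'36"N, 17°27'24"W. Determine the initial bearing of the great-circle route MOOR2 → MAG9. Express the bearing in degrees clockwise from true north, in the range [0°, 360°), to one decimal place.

MOOR2: φ = +30.71083°, λ = -18.07306°
MAG9: φ = +30.91000°, λ = -17.45667°
Δλ = 0.6164°
y = sin Δλ · cos φ₂ = 0.009230
x = cos φ₁ sin φ₂ − sin φ₁ cos φ₂ cos Δλ = 0.003501
θ = atan2(y, x) = 69.2253° → 69.2253° (mod 360°)

69.2°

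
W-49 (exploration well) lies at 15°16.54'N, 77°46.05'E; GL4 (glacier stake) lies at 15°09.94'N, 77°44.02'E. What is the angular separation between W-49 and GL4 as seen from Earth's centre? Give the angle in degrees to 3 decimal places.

W-49: φ = +15.27567°, λ = +77.76750°
GL4: φ = +15.16567°, λ = +77.73367°
Δφ = -0.1100°,  Δλ = -0.0338°
a = sin²(Δφ/2) + cos φ₁ cos φ₂ sin²(Δλ/2) = 0.000001
c = 2·arcsin(√a) = 0.002003 rad = 0.1147°

0.115°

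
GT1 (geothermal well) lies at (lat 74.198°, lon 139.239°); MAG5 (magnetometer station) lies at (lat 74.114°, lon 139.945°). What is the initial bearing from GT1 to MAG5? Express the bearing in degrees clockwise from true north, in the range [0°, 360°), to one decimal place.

Δλ = 0.7060°
y = sin Δλ · cos φ₂ = 0.003373
x = cos φ₁ sin φ₂ − sin φ₁ cos φ₂ cos Δλ = -0.001446
θ = atan2(y, x) = 113.2074° → 113.2074° (mod 360°)

113.2°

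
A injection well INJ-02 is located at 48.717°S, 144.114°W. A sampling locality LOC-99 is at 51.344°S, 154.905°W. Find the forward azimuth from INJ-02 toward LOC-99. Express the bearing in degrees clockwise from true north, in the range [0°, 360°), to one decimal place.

245.2°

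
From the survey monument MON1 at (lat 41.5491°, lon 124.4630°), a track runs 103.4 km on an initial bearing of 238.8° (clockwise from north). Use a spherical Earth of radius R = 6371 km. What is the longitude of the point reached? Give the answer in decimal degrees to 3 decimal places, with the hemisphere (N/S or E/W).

δ = d/R = 103.4/6371 = 0.016230 rad
φ₂ = arcsin(sin φ₁ cos δ + cos φ₁ sin δ cos θ)
   = arcsin(0.66326·0.99987 + 0.74839·0.01623·-0.51803) = 41.06255°
λ₂ = λ₁ + atan2(sin θ sin δ cos φ₁, cos δ − sin φ₁ sin φ₂) = 123.40807°

123.408°E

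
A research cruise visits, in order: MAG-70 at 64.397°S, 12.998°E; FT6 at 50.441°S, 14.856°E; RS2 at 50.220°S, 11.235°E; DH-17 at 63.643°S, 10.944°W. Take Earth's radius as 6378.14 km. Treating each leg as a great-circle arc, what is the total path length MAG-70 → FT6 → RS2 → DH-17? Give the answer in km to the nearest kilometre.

3807 km

MAG-70→FT6: c = 0.244177 rad, d = 1557.40 km
FT6→RS2: c = 0.040523 rad, d = 258.46 km
RS2→DH-17: c = 0.312186 rad, d = 1991.17 km
Total = 1557.40 + 258.46 + 1991.17 = 3807.02 km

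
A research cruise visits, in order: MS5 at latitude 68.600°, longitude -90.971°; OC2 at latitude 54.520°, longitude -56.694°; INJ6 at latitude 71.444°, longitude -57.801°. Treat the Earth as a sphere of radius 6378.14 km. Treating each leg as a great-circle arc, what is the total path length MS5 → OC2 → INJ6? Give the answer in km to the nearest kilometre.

4230 km

MS5→OC2: c = 0.367647 rad, d = 2344.90 km
OC2→INJ6: c = 0.295498 rad, d = 1884.73 km
Total = 2344.90 + 1884.73 = 4229.63 km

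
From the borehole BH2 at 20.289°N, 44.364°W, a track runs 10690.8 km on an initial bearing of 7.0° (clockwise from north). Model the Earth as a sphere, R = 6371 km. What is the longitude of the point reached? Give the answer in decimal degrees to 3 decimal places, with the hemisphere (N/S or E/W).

δ = d/R = 10690.8/6371 = 1.678041 rad
φ₂ = arcsin(sin φ₁ cos δ + cos φ₁ sin δ cos θ)
   = arcsin(0.34676·-0.10704 + 0.93796·0.99425·0.99255) = 62.68524°
λ₂ = λ₁ + atan2(sin θ sin δ cos φ₁, cos δ − sin φ₁ sin φ₂) = 120.32519°

120.325°E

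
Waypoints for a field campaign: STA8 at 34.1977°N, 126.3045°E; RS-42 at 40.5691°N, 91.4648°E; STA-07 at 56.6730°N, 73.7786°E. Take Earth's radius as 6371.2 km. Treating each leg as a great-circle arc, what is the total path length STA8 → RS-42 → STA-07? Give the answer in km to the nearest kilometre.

STA8→RS-42: c = 0.492390 rad, d = 3137.12 km
RS-42→STA-07: c = 0.345122 rad, d = 2198.84 km
Total = 3137.12 + 2198.84 = 5335.96 km

5336 km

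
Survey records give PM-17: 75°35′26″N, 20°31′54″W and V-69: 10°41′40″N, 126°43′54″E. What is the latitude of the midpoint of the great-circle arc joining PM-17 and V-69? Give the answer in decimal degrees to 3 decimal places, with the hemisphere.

PM-17: φ = +75.59056°, λ = -20.53167°
V-69: φ = +10.69444°, λ = +126.73167°
Bx = cos φ₂ cos Δλ = -0.826555,  By = cos φ₂ sin Δλ = 0.531386
φₘ = atan2(sin φ₁ + sin φ₂, √((cos φ₁ + Bx)² + By²)) = 55.77981°
λₘ = λ₁ + atan2(By, cos φ₁ + Bx) = 116.85980°

55.780°N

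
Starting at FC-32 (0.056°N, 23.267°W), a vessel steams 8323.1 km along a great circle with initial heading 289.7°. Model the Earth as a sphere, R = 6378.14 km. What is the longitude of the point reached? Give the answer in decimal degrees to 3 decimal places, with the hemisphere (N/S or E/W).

97.154°W

δ = d/R = 8323.1/6378.14 = 1.304942 rad
φ₂ = arcsin(sin φ₁ cos δ + cos φ₁ sin δ cos θ)
   = arcsin(0.00098·0.26273 + 1.00000·0.96487·0.33710) = 18.99643°
λ₂ = λ₁ + atan2(sin θ sin δ cos φ₁, cos δ − sin φ₁ sin φ₂) = -97.15412°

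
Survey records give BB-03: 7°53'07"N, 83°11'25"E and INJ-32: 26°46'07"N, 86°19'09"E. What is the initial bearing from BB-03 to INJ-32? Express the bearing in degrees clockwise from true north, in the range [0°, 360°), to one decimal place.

BB-03: φ = +7.88528°, λ = +83.19028°
INJ-32: φ = +26.76861°, λ = +86.31917°
Δλ = 3.1289°
y = sin Δλ · cos φ₂ = 0.048733
x = cos φ₁ sin φ₂ − sin φ₁ cos φ₂ cos Δλ = 0.323825
θ = atan2(y, x) = 8.5583° → 8.5583° (mod 360°)

8.6°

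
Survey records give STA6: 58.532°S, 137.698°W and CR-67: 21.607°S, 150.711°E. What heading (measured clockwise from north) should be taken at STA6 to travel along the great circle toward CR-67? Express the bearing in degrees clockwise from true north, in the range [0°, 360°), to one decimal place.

273.8°

Δλ = -71.5910°
y = sin Δλ · cos φ₂ = -0.882154
x = cos φ₁ sin φ₂ − sin φ₁ cos φ₂ cos Δλ = 0.058199
θ = atan2(y, x) = -86.2255° → 273.7745° (mod 360°)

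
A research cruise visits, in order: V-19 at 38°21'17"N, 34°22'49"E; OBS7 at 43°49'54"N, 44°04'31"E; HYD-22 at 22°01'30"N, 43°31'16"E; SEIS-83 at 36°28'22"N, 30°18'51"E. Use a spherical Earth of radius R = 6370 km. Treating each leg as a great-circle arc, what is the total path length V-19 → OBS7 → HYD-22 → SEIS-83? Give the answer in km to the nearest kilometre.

V-19: φ = +38.35472°, λ = +34.38028°
OBS7: φ = +43.83167°, λ = +44.07528°
HYD-22: φ = +22.02500°, λ = +43.52111°
SEIS-83: φ = +36.47278°, λ = +30.31417°
V-19→OBS7: c = 0.159193 rad, d = 1014.06 km
OBS7→HYD-22: c = 0.380682 rad, d = 2424.95 km
HYD-22→SEIS-83: c = 0.321827 rad, d = 2050.04 km
Total = 1014.06 + 2424.95 + 2050.04 = 5489.04 km

5489 km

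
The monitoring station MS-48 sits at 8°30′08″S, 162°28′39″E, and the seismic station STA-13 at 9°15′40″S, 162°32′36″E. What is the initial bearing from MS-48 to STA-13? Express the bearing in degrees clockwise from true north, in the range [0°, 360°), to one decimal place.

175.1°

MS-48: φ = -8.50222°, λ = +162.47750°
STA-13: φ = -9.26111°, λ = +162.54333°
Δλ = 0.0658°
y = sin Δλ · cos φ₂ = 0.001134
x = cos φ₁ sin φ₂ − sin φ₁ cos φ₂ cos Δλ = -0.013245
θ = atan2(y, x) = 175.1062° → 175.1062° (mod 360°)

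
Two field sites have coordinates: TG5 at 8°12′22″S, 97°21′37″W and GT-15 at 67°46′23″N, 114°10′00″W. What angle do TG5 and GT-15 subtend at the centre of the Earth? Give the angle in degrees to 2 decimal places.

TG5: φ = -8.20611°, λ = -97.36028°
GT-15: φ = +67.77306°, λ = -114.16667°
Δφ = 75.9792°,  Δλ = -16.8064°
a = sin²(Δφ/2) + cos φ₁ cos φ₂ sin²(Δλ/2) = 0.386859
c = 2·arcsin(√a) = 1.342536 rad = 76.9217°

76.92°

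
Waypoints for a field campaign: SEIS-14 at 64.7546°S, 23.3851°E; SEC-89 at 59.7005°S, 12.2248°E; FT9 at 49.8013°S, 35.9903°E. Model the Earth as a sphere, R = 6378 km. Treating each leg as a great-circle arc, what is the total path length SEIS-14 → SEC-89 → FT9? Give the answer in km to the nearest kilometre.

2671 km

SEIS-14→SEC-89: c = 0.126235 rad, d = 805.13 km
SEC-89→FT9: c = 0.292595 rad, d = 1866.17 km
Total = 805.13 + 1866.17 = 2671.30 km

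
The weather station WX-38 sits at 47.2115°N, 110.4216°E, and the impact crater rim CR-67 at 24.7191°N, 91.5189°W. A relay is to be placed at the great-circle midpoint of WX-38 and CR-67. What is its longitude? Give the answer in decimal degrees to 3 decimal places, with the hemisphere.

Bx = cos φ₂ cos Δλ = -0.842578,  By = cos φ₂ sin Δλ = 0.339406
φₘ = atan2(sin φ₁ + sin φ₂, √((cos φ₁ + Bx)² + By²)) = 71.89564°
λₘ = λ₁ + atan2(By, cos φ₁ + Bx) = -133.88681°

133.887°W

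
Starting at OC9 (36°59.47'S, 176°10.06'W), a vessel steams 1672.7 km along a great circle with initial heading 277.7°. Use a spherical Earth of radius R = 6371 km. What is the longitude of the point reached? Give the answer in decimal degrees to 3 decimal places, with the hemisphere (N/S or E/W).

165.847°E

OC9: φ = -36.99117°, λ = -176.16767°
δ = d/R = 1672.7/6371 = 0.262549 rad
φ₂ = arcsin(sin φ₁ cos δ + cos φ₁ sin δ cos θ)
   = arcsin(-0.60169·0.96573 + 0.79873·0.25954·0.13399) = -33.59349°
λ₂ = λ₁ + atan2(sin θ sin δ cos φ₁, cos δ − sin φ₁ sin φ₂) = 165.84704°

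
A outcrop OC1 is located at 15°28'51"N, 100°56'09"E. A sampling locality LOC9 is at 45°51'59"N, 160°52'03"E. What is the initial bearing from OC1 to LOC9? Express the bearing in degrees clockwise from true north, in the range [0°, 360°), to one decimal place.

45.2°

OC1: φ = +15.48083°, λ = +100.93583°
LOC9: φ = +45.86639°, λ = +160.86750°
Δλ = 59.9317°
y = sin Δλ · cos φ₂ = 0.602627
x = cos φ₁ sin φ₂ − sin φ₁ cos φ₂ cos Δλ = 0.598556
θ = atan2(y, x) = 45.1942° → 45.1942° (mod 360°)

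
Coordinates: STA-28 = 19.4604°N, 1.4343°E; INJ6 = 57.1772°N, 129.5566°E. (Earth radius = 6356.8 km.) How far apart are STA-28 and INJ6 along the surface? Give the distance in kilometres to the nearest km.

Δφ = 37.7168°,  Δλ = 128.1223°
a = sin²(Δφ/2) + cos φ₁ cos φ₂ sin²(Δλ/2) = 0.517771
c = 2·arcsin(√a) = 1.606346 rad = 92.0368°
d = R·c = 6356.8 × 1.606346 = 10211.2 km

10211 km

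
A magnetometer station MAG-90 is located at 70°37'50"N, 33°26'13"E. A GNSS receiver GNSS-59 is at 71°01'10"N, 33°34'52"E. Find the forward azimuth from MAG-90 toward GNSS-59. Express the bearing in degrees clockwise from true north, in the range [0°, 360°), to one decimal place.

MAG-90: φ = +70.63056°, λ = +33.43694°
GNSS-59: φ = +71.01944°, λ = +33.58111°
Δλ = 0.1442°
y = sin Δλ · cos φ₂ = 0.000818
x = cos φ₁ sin φ₂ − sin φ₁ cos φ₂ cos Δλ = 0.006788
θ = atan2(y, x) = 6.8743° → 6.8743° (mod 360°)

6.9°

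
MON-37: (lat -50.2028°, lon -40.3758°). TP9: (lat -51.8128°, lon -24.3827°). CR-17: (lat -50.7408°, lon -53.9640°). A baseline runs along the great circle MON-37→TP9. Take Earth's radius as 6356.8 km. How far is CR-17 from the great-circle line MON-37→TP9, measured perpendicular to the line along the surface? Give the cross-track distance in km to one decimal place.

390.1 km

δ₁₃ = central angle MON-37→CR-17 = 0.151020 rad  (haversine)
θ₁₃ = bearing MON-37→CR-17 = 261.207°,  θ₁₂ = bearing MON-37→TP9 = 105.263°
dₓₜ = R·arcsin(sin δ₁₃ · sin(θ₁₃ − θ₁₂)) = 6356.8·arcsin(0.15045·sin(155.943°)) = 390.093 km
|dₓₜ| = 390.093 km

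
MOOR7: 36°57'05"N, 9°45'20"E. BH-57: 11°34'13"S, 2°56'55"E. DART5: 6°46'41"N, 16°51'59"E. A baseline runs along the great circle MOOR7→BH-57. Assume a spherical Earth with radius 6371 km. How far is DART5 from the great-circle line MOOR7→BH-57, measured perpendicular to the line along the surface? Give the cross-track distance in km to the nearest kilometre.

1271 km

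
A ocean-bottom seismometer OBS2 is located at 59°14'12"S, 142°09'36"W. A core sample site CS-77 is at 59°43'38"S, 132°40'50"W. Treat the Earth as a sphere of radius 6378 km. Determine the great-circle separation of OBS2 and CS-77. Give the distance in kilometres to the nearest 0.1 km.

538.2 km

OBS2: φ = -59.23667°, λ = -142.16000°
CS-77: φ = -59.72722°, λ = -132.68056°
Δφ = -0.4906°,  Δλ = 9.4794°
a = sin²(Δφ/2) + cos φ₁ cos φ₂ sin²(Δλ/2) = 0.001779
c = 2·arcsin(√a) = 0.084378 rad = 4.8345°
d = R·c = 6378 × 0.084378 = 538.2 km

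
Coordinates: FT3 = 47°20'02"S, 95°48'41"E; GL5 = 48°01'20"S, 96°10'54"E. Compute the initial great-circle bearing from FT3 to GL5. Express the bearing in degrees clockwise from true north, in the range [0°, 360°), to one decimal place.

160.2°

FT3: φ = -47.33389°, λ = +95.81139°
GL5: φ = -48.02222°, λ = +96.18167°
Δλ = 0.3703°
y = sin Δλ · cos φ₂ = 0.004322
x = cos φ₁ sin φ₂ − sin φ₁ cos φ₂ cos Δλ = -0.012024
θ = atan2(y, x) = 160.2269° → 160.2269° (mod 360°)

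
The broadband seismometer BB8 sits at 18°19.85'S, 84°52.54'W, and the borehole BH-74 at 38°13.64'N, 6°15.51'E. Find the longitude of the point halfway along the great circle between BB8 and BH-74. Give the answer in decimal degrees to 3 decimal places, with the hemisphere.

44.806°W

BB8: φ = -18.33083°, λ = -84.87567°
BH-74: φ = +38.22733°, λ = +6.25850°
Bx = cos φ₂ cos Δλ = -0.015549,  By = cos φ₂ sin Δλ = 0.785408
φₘ = atan2(sin φ₁ + sin φ₂, √((cos φ₁ + Bx)² + By²)) = 14.00317°
λₘ = λ₁ + atan2(By, cos φ₁ + Bx) = -44.80608°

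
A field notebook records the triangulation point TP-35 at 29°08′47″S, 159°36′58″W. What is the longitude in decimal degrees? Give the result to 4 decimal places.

159.6161°W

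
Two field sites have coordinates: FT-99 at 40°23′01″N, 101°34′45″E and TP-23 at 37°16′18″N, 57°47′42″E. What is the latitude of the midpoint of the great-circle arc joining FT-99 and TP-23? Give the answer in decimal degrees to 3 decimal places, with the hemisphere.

FT-99: φ = +40.38361°, λ = +101.57917°
TP-23: φ = +37.27167°, λ = +57.79500°
Bx = cos φ₂ cos Δλ = 0.574510,  By = cos φ₂ sin Δλ = -0.550630
φₘ = atan2(sin φ₁ + sin φ₂, √((cos φ₁ + Bx)² + By²)) = 40.93605°
λₘ = λ₁ + atan2(By, cos φ₁ + Bx) = 79.18376°

40.936°N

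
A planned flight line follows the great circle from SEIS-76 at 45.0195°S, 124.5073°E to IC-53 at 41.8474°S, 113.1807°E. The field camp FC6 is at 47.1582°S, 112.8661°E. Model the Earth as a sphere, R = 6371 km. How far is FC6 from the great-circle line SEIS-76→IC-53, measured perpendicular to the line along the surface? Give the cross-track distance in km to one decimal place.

545.5 km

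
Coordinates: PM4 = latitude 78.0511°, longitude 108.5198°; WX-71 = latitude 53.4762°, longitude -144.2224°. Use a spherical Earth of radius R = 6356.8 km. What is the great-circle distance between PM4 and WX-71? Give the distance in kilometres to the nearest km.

Δφ = -24.5749°,  Δλ = 107.2578°
a = sin²(Δφ/2) + cos φ₁ cos φ₂ sin²(Δλ/2) = 0.125179
c = 2·arcsin(√a) = 0.723276 rad = 41.4407°
d = R·c = 6356.8 × 0.723276 = 4597.7 km

4598 km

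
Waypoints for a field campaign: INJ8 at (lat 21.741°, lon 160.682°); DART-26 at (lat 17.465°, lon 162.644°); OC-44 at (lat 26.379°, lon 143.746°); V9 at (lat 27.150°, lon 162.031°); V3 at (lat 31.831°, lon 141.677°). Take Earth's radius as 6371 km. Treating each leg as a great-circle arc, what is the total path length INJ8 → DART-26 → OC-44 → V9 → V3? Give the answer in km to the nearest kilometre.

INJ8→DART-26: c = 0.081300 rad, d = 517.96 km
DART-26→OC-44: c = 0.342680 rad, d = 2183.21 km
OC-44→V9: c = 0.285010 rad, d = 1815.80 km
V9→V3: c = 0.319281 rad, d = 2034.14 km
Total = 517.96 + 2183.21 + 1815.80 + 2034.14 = 6551.11 km

6551 km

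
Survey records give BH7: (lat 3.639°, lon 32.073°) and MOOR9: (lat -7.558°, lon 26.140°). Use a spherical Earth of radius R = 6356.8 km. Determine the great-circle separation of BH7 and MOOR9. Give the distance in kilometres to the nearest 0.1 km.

Δφ = -11.1970°,  Δλ = -5.9330°
a = sin²(Δφ/2) + cos φ₁ cos φ₂ sin²(Δλ/2) = 0.012167
c = 2·arcsin(√a) = 0.221058 rad = 12.6657°
d = R·c = 6356.8 × 0.221058 = 1405.2 km

1405.2 km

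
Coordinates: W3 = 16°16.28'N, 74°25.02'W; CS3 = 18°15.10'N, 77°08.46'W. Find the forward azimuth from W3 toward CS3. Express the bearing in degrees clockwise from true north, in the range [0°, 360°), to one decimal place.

W3: φ = +16.27133°, λ = -74.41700°
CS3: φ = +18.25167°, λ = -77.14100°
Δλ = -2.7240°
y = sin Δλ · cos φ₂ = -0.045134
x = cos φ₁ sin φ₂ − sin φ₁ cos φ₂ cos Δλ = 0.034857
θ = atan2(y, x) = -52.3209° → 307.6791° (mod 360°)

307.7°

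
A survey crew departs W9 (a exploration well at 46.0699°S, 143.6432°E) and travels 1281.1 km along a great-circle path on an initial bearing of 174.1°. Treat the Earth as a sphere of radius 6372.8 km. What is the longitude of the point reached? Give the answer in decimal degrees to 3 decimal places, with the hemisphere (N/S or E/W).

145.833°E

δ = d/R = 1281.1/6372.8 = 0.201026 rad
φ₂ = arcsin(sin φ₁ cos δ + cos φ₁ sin δ cos θ)
   = arcsin(-0.72019·0.97986 + 0.69378·0.19968·-0.99470) = -57.50950°
λ₂ = λ₁ + atan2(sin θ sin δ cos φ₁, cos δ − sin φ₁ sin φ₂) = 145.83303°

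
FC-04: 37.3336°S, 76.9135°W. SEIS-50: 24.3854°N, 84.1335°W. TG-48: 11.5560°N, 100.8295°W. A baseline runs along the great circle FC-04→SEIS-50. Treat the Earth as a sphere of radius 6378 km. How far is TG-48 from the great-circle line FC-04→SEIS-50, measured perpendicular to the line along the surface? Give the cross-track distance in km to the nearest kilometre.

1962 km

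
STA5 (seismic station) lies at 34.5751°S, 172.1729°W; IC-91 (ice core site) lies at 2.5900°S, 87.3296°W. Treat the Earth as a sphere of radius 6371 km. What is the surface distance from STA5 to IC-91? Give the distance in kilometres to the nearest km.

9372 km

Δφ = 31.9851°,  Δλ = 84.8433°
a = sin²(Δφ/2) + cos φ₁ cos φ₂ sin²(Δλ/2) = 0.450213
c = 2·arcsin(√a) = 1.471057 rad = 84.2854°
d = R·c = 6371 × 1.471057 = 9372.1 km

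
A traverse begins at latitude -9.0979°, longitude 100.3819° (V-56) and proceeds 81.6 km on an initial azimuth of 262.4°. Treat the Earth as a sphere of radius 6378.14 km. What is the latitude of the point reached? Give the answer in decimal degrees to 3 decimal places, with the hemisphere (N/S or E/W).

δ = d/R = 81.6/6378.14 = 0.012794 rad
φ₂ = arcsin(sin φ₁ cos δ + cos φ₁ sin δ cos θ)
   = arcsin(-0.15812·0.99992 + 0.98742·0.01279·-0.13226) = -9.19411°
λ₂ = λ₁ + atan2(sin θ sin δ cos φ₁, cos δ − sin φ₁ sin φ₂) = 99.64586°

9.194°S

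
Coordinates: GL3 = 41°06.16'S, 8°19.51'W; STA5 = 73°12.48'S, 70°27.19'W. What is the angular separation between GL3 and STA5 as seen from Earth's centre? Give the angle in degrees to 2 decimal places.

43.02°

GL3: φ = -41.10267°, λ = -8.32517°
STA5: φ = -73.20800°, λ = -70.45317°
Δφ = -32.1053°,  Δλ = -62.1280°
a = sin²(Δφ/2) + cos φ₁ cos φ₂ sin²(Δλ/2) = 0.134425
c = 2·arcsin(√a) = 0.750790 rad = 43.0171°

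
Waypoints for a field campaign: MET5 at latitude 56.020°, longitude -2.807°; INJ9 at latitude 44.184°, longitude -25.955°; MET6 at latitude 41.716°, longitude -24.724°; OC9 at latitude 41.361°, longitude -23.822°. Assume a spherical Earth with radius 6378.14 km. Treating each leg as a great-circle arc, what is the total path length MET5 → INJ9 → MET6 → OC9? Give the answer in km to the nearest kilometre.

2474 km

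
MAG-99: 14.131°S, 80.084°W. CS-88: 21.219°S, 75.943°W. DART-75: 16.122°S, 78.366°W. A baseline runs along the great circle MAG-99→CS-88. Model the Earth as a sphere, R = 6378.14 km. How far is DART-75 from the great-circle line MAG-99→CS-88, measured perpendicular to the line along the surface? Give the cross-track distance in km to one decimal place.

δ₁₃ = central angle MAG-99→DART-75 = 0.045225 rad  (haversine)
θ₁₃ = bearing MAG-99→DART-75 = 140.427°,  θ₁₂ = bearing MAG-99→CS-88 = 151.502°
dₓₜ = R·arcsin(sin δ₁₃ · sin(θ₁₃ − θ₁₂)) = 6378.14·arcsin(0.04521·sin(-11.075°)) = -55.390 km
|dₓₜ| = 55.390 km

55.4 km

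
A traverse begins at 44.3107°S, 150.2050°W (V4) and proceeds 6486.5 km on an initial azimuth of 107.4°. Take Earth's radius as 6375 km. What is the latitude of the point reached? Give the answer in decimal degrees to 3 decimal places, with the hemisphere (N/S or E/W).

33.308°S

δ = d/R = 6486.5/6375 = 1.017490 rad
φ₂ = arcsin(sin φ₁ cos δ + cos φ₁ sin δ cos θ)
   = arcsin(-0.69855·0.52550 + 0.71556·0.85079·-0.29904) = -33.30830°
λ₂ = λ₁ + atan2(sin θ sin δ cos φ₁, cos δ − sin φ₁ sin φ₂) = -73.93125°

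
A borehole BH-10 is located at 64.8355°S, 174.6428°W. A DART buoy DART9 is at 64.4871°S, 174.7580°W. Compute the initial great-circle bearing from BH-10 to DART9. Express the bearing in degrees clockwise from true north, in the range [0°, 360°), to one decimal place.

351.9°

Δλ = -0.1152°
y = sin Δλ · cos φ₂ = -0.000866
x = cos φ₁ sin φ₂ − sin φ₁ cos φ₂ cos Δλ = 0.006080
θ = atan2(y, x) = -8.1065° → 351.8935° (mod 360°)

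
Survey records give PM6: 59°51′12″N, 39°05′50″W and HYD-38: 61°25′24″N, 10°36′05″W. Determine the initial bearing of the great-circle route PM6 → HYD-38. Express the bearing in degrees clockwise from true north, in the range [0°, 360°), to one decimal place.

71.2°

PM6: φ = +59.85333°, λ = -39.09722°
HYD-38: φ = +61.42333°, λ = -10.60139°
Δλ = 28.4958°
y = sin Δλ · cos φ₂ = 0.228211
x = cos φ₁ sin φ₂ − sin φ₁ cos φ₂ cos Δλ = 0.077509
θ = atan2(y, x) = 71.2405° → 71.2405° (mod 360°)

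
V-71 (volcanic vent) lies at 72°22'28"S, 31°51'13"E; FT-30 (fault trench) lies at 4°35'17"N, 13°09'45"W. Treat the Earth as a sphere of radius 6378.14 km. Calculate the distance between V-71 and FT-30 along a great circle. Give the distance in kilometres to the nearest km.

V-71: φ = -72.37444°, λ = +31.85361°
FT-30: φ = +4.58806°, λ = -13.16250°
Δφ = 76.9625°,  Δλ = -45.0161°
a = sin²(Δφ/2) + cos φ₁ cos φ₂ sin²(Δλ/2) = 0.431437
c = 2·arcsin(√a) = 1.433237 rad = 82.1184°
d = R·c = 6378.14 × 1.433237 = 9141.4 km

9141 km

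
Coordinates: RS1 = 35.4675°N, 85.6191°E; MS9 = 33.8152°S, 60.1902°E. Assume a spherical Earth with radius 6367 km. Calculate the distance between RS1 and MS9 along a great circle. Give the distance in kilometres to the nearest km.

8140 km

Δφ = -69.2827°,  Δλ = -25.4289°
a = sin²(Δφ/2) + cos φ₁ cos φ₂ sin²(Δλ/2) = 0.355900
c = 2·arcsin(√a) = 1.278449 rad = 73.2497°
d = R·c = 6367 × 1.278449 = 8139.9 km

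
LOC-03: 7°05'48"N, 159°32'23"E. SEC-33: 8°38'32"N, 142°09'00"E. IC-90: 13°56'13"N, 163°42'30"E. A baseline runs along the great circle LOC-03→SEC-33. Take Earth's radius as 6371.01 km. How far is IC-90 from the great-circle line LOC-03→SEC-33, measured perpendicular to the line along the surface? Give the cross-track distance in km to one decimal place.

807.6 km

LOC-03: φ = +7.09667°, λ = +159.53972°
SEC-33: φ = +8.64222°, λ = +142.15000°
IC-90: φ = +13.93694°, λ = +163.70833°
δ₁₃ = central angle LOC-03→IC-90 = 0.139152 rad  (haversine)
θ₁₃ = bearing LOC-03→IC-90 = 30.574°,  θ₁₂ = bearing LOC-03→SEC-33 = 276.287°
dₓₜ = R·arcsin(sin δ₁₃ · sin(θ₁₃ − θ₁₂)) = 6371.01·arcsin(0.13870·sin(-245.713°)) = 807.631 km
|dₓₜ| = 807.631 km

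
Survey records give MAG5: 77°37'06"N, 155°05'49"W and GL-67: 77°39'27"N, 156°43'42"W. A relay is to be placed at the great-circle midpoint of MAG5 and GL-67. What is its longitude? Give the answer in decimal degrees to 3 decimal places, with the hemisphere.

155.911°W

MAG5: φ = +77.61833°, λ = -155.09694°
GL-67: φ = +77.65750°, λ = -156.72833°
Bx = cos φ₂ cos Δλ = 0.213668,  By = cos φ₂ sin Δλ = -0.006085
φₘ = atan2(sin φ₁ + sin φ₂, √((cos φ₁ + Bx)² + By²)) = 77.63913°
λₘ = λ₁ + atan2(By, cos φ₁ + Bx) = -155.91137°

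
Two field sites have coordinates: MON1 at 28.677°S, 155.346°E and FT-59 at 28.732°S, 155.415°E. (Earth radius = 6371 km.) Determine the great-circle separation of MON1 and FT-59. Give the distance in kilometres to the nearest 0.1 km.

Δφ = -0.0550°,  Δλ = 0.0690°
a = sin²(Δφ/2) + cos φ₁ cos φ₂ sin²(Δλ/2) = 0.000001
c = 2·arcsin(√a) = 0.001427 rad = 0.0818°
d = R·c = 6371 × 0.001427 = 9.1 km

9.1 km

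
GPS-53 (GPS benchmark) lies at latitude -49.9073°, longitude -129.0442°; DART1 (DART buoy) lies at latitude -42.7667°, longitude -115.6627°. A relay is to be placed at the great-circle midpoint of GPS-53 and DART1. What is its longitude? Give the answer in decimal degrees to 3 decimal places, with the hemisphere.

121.914°W

Bx = cos φ₂ cos Δλ = 0.714194,  By = cos φ₂ sin Δλ = 0.169901
φₘ = atan2(sin φ₁ + sin φ₂, √((cos φ₁ + Bx)² + By²)) = -46.53169°
λₘ = λ₁ + atan2(By, cos φ₁ + Bx) = -121.91404°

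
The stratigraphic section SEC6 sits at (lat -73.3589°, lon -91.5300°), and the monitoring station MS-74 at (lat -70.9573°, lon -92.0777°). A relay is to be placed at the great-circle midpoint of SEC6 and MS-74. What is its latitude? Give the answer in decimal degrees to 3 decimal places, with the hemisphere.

Bx = cos φ₂ cos Δλ = 0.326258,  By = cos φ₂ sin Δλ = -0.003119
φₘ = atan2(sin φ₁ + sin φ₂, √((cos φ₁ + Bx)² + By²)) = -72.15829°
λₘ = λ₁ + atan2(By, cos φ₁ + Bx) = -91.82168°

72.158°S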